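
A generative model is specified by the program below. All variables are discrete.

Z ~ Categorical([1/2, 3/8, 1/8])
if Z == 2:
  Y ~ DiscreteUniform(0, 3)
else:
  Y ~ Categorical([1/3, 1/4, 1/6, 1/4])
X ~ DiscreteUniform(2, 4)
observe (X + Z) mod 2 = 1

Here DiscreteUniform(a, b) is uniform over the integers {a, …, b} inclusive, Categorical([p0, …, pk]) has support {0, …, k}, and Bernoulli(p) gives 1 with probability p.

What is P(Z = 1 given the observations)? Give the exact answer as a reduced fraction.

Enumerate traces; 16 have nonzero weight after conditioning:
  (Z=0, Y=0, X=3) weight 1/18
  (Z=0, Y=1, X=3) weight 1/24
  (Z=0, Y=2, X=3) weight 1/36
  (Z=0, Y=3, X=3) weight 1/24
  (Z=1, Y=0, X=2) weight 1/24
  (Z=1, Y=0, X=4) weight 1/24
  (Z=1, Y=1, X=2) weight 1/32
  (Z=1, Y=1, X=4) weight 1/32
  (Z=2, Y=0, X=3) weight 1/96
  … 7 more
Group by Z:
  weight(Z=0) = 1/6
  weight(Z=1) = 1/4
  weight(Z=2) = 1/24
Total weight = 1/6 + 1/4 + 1/24 = 11/24
P(Z=0 | obs) = 1/6 / 11/24 = 4/11
P(Z=1 | obs) = 1/4 / 11/24 = 6/11
P(Z=2 | obs) = 1/24 / 11/24 = 1/11

P(Z = 1 | obs) = 6/11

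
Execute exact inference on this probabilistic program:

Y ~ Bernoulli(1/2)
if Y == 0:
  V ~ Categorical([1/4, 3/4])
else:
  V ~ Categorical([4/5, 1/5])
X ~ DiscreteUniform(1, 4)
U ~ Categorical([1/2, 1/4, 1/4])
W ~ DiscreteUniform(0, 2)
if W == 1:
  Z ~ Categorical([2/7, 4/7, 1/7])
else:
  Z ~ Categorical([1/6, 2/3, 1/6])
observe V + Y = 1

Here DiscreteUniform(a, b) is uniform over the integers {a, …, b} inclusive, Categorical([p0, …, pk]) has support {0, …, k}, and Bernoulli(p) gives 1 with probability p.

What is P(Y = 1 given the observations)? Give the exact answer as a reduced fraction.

P(Y = 1 | obs) = 16/31

Enumerate traces; 216 have nonzero weight after conditioning:
  (Y=0, V=1, X=1, U=0, W=0, Z=0) weight 1/384
  (Y=0, V=1, X=1, U=0, W=0, Z=1) weight 1/96
  (Y=0, V=1, X=1, U=0, W=0, Z=2) weight 1/384
  (Y=0, V=1, X=1, U=0, W=1, Z=0) weight 1/224
  (Y=0, V=1, X=1, U=0, W=1, Z=1) weight 1/112
  (Y=0, V=1, X=1, U=0, W=1, Z=2) weight 1/448
  (Y=0, V=1, X=1, U=0, W=2, Z=0) weight 1/384
  (Y=0, V=1, X=1, U=0, W=2, Z=1) weight 1/96
  (Y=1, V=0, X=1, U=0, W=0, Z=0) weight 1/360
  … 207 more
Group by Y:
  weight(Y=0) = 3/8
  weight(Y=1) = 2/5
Total weight = 3/8 + 2/5 = 31/40
P(Y=0 | obs) = 3/8 / 31/40 = 15/31
P(Y=1 | obs) = 2/5 / 31/40 = 16/31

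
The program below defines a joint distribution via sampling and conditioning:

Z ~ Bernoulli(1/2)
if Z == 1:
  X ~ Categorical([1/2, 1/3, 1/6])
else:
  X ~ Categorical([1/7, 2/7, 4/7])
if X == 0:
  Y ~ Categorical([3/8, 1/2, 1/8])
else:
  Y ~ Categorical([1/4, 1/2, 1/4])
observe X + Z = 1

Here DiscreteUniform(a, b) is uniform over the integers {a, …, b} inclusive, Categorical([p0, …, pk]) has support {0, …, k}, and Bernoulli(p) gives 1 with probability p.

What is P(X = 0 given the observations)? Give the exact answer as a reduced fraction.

Enumerate traces; 6 have nonzero weight after conditioning:
  (Z=0, X=1, Y=0) weight 1/28
  (Z=0, X=1, Y=1) weight 1/14
  (Z=0, X=1, Y=2) weight 1/28
  (Z=1, X=0, Y=0) weight 3/32
  (Z=1, X=0, Y=1) weight 1/8
  (Z=1, X=0, Y=2) weight 1/32
Group by X:
  weight(X=0) = 1/4
  weight(X=1) = 1/7
Total weight = 1/4 + 1/7 = 11/28
P(X=0 | obs) = 1/4 / 11/28 = 7/11
P(X=1 | obs) = 1/7 / 11/28 = 4/11

P(X = 0 | obs) = 7/11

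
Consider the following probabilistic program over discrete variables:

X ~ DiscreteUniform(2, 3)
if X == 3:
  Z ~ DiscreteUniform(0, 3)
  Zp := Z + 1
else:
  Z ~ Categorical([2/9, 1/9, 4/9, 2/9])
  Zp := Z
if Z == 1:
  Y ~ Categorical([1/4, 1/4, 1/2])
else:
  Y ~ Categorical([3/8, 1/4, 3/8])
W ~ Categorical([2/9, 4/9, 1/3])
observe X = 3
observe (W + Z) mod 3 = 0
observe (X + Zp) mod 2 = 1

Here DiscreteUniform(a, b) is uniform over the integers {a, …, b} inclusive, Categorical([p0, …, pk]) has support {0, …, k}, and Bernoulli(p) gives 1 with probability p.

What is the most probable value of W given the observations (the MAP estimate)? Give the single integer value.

Enumerate traces; 6 have nonzero weight after conditioning:
  (X=3, Z=1, Y=0, W=2) weight 1/96
  (X=3, Z=1, Y=1, W=2) weight 1/96
  (X=3, Z=1, Y=2, W=2) weight 1/48
  (X=3, Z=3, Y=0, W=0) weight 1/96
  (X=3, Z=3, Y=1, W=0) weight 1/144
  (X=3, Z=3, Y=2, W=0) weight 1/96
Group by W:
  weight(W=0) = 1/36
  weight(W=2) = 1/24
Total weight = 1/36 + 1/24 = 5/72
P(W=0 | obs) = 1/36 / 5/72 = 2/5
P(W=2 | obs) = 1/24 / 5/72 = 3/5
argmax = 2

argmax_v P(W = v | obs) = 2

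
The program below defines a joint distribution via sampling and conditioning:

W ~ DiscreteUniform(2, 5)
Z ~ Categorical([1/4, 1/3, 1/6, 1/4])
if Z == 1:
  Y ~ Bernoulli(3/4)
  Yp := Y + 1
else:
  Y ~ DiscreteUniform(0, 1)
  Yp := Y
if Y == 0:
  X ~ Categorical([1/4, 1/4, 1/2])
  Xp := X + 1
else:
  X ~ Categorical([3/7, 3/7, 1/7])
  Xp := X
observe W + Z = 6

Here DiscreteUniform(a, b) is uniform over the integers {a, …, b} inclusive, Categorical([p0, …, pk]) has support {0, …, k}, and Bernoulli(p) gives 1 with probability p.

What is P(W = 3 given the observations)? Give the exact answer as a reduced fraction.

P(W = 3 | obs) = 1/3

Enumerate traces; 18 have nonzero weight after conditioning:
  (W=3, Z=3, Y=0, X=0) weight 1/128
  (W=3, Z=3, Y=0, X=1) weight 1/128
  (W=3, Z=3, Y=0, X=2) weight 1/64
  (W=3, Z=3, Y=1, X=0) weight 3/224
  (W=3, Z=3, Y=1, X=1) weight 3/224
  (W=3, Z=3, Y=1, X=2) weight 1/224
  (W=4, Z=2, Y=0, X=0) weight 1/192
  (W=4, Z=2, Y=0, X=1) weight 1/192
  (W=5, Z=1, Y=0, X=0) weight 1/192
  … 9 more
Group by W:
  weight(W=3) = 1/16
  weight(W=4) = 1/24
  weight(W=5) = 1/12
Total weight = 1/16 + 1/24 + 1/12 = 3/16
P(W=3 | obs) = 1/16 / 3/16 = 1/3
P(W=4 | obs) = 1/24 / 3/16 = 2/9
P(W=5 | obs) = 1/12 / 3/16 = 4/9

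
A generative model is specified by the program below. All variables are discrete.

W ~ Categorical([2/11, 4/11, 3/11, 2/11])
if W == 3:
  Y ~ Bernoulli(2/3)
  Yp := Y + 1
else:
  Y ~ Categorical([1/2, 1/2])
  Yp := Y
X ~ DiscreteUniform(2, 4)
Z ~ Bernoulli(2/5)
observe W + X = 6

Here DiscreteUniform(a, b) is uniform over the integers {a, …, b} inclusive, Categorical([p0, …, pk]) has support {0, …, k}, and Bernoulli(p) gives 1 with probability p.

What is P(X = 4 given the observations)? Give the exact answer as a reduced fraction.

P(X = 4 | obs) = 3/5

Enumerate traces; 8 have nonzero weight after conditioning:
  (W=2, Y=0, X=4, Z=0) weight 3/110
  (W=2, Y=0, X=4, Z=1) weight 1/55
  (W=2, Y=1, X=4, Z=0) weight 3/110
  (W=2, Y=1, X=4, Z=1) weight 1/55
  (W=3, Y=0, X=3, Z=0) weight 2/165
  (W=3, Y=0, X=3, Z=1) weight 4/495
  (W=3, Y=1, X=3, Z=0) weight 4/165
  (W=3, Y=1, X=3, Z=1) weight 8/495
Group by X:
  weight(X=3) = 2/33
  weight(X=4) = 1/11
Total weight = 2/33 + 1/11 = 5/33
P(X=3 | obs) = 2/33 / 5/33 = 2/5
P(X=4 | obs) = 1/11 / 5/33 = 3/5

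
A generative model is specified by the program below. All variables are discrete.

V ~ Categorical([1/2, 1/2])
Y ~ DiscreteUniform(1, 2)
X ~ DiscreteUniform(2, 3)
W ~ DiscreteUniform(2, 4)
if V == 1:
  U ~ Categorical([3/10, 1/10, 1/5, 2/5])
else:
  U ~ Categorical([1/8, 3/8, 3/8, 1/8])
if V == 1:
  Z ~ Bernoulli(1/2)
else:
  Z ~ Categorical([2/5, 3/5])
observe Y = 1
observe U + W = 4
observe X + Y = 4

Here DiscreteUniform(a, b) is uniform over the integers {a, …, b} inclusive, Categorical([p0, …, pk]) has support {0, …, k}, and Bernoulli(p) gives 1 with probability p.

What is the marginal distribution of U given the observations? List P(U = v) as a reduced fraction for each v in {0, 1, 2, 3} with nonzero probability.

P(U=0) = 17/59, P(U=1) = 19/59, P(U=2) = 23/59

Enumerate traces; 12 have nonzero weight after conditioning:
  (V=0, Y=1, X=3, W=2, U=2, Z=0) weight 1/160
  (V=0, Y=1, X=3, W=2, U=2, Z=1) weight 3/320
  (V=0, Y=1, X=3, W=3, U=1, Z=0) weight 1/160
  (V=0, Y=1, X=3, W=3, U=1, Z=1) weight 3/320
  (V=0, Y=1, X=3, W=4, U=0, Z=0) weight 1/480
  (V=0, Y=1, X=3, W=4, U=0, Z=1) weight 1/320
  (V=1, Y=1, X=3, W=2, U=2, Z=0) weight 1/240
  (V=1, Y=1, X=3, W=2, U=2, Z=1) weight 1/240
  … 4 more
Group by U:
  weight(U=0) = 17/960
  weight(U=1) = 19/960
  weight(U=2) = 23/960
Total weight = 17/960 + 19/960 + 23/960 = 59/960
P(U=0 | obs) = 17/960 / 59/960 = 17/59
P(U=1 | obs) = 19/960 / 59/960 = 19/59
P(U=2 | obs) = 23/960 / 59/960 = 23/59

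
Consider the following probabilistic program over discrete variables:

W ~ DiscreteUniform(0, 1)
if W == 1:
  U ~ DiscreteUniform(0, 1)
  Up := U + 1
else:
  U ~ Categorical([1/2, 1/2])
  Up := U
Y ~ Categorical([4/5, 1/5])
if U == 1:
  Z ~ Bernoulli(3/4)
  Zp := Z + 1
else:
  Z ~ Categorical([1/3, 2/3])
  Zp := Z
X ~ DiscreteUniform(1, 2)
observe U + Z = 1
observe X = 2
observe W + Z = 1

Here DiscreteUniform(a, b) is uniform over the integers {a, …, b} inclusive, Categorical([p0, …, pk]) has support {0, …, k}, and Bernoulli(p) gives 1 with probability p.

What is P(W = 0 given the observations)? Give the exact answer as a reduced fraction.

Enumerate traces; 4 have nonzero weight after conditioning:
  (W=0, U=0, Y=0, Z=1, X=2) weight 1/15
  (W=0, U=0, Y=1, Z=1, X=2) weight 1/60
  (W=1, U=1, Y=0, Z=0, X=2) weight 1/40
  (W=1, U=1, Y=1, Z=0, X=2) weight 1/160
Group by W:
  weight(W=0) = 1/12
  weight(W=1) = 1/32
Total weight = 1/12 + 1/32 = 11/96
P(W=0 | obs) = 1/12 / 11/96 = 8/11
P(W=1 | obs) = 1/32 / 11/96 = 3/11

P(W = 0 | obs) = 8/11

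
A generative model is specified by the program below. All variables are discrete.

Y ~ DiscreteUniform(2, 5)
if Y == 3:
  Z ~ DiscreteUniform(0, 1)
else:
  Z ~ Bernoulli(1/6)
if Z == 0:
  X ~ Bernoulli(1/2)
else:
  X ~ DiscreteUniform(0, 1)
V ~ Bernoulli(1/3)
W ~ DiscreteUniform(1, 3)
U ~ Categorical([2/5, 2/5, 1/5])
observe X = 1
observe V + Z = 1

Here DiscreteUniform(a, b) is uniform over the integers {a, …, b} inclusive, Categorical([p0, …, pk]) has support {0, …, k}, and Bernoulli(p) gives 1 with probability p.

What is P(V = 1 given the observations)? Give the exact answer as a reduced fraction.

Enumerate traces; 72 have nonzero weight after conditioning:
  (Y=2, Z=0, X=1, V=1, W=1, U=0) weight 1/216
  (Y=2, Z=0, X=1, V=1, W=1, U=1) weight 1/216
  (Y=2, Z=0, X=1, V=1, W=1, U=2) weight 1/432
  (Y=2, Z=0, X=1, V=1, W=2, U=0) weight 1/216
  (Y=2, Z=0, X=1, V=1, W=2, U=1) weight 1/216
  (Y=2, Z=0, X=1, V=1, W=2, U=2) weight 1/432
  (Y=2, Z=0, X=1, V=1, W=3, U=0) weight 1/216
  (Y=2, Z=0, X=1, V=1, W=3, U=1) weight 1/216
  (Y=2, Z=1, X=1, V=0, W=1, U=0) weight 1/540
  … 63 more
Group by V:
  weight(V=0) = 1/12
  weight(V=1) = 1/8
Total weight = 1/12 + 1/8 = 5/24
P(V=0 | obs) = 1/12 / 5/24 = 2/5
P(V=1 | obs) = 1/8 / 5/24 = 3/5

P(V = 1 | obs) = 3/5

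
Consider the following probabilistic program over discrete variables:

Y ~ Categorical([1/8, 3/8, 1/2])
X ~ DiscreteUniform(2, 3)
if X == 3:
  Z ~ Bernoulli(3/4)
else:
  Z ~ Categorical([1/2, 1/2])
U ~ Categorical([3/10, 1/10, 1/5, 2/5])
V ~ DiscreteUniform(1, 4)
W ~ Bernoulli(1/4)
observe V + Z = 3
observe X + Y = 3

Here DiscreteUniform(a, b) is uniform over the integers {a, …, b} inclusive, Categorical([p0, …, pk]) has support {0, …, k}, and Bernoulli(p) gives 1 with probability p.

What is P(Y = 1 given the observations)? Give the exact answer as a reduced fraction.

P(Y = 1 | obs) = 3/4

Enumerate traces; 32 have nonzero weight after conditioning:
  (Y=0, X=3, Z=0, U=0, V=3, W=0) weight 9/10240
  (Y=0, X=3, Z=0, U=0, V=3, W=1) weight 3/10240
  (Y=0, X=3, Z=0, U=1, V=3, W=0) weight 3/10240
  (Y=0, X=3, Z=0, U=1, V=3, W=1) weight 1/10240
  (Y=0, X=3, Z=0, U=2, V=3, W=0) weight 3/5120
  (Y=0, X=3, Z=0, U=2, V=3, W=1) weight 1/5120
  (Y=0, X=3, Z=0, U=3, V=3, W=0) weight 3/2560
  (Y=0, X=3, Z=0, U=3, V=3, W=1) weight 1/2560
  (Y=1, X=2, Z=0, U=0, V=3, W=0) weight 27/5120
  … 23 more
Group by Y:
  weight(Y=0) = 1/64
  weight(Y=1) = 3/64
Total weight = 1/64 + 3/64 = 1/16
P(Y=0 | obs) = 1/64 / 1/16 = 1/4
P(Y=1 | obs) = 3/64 / 1/16 = 3/4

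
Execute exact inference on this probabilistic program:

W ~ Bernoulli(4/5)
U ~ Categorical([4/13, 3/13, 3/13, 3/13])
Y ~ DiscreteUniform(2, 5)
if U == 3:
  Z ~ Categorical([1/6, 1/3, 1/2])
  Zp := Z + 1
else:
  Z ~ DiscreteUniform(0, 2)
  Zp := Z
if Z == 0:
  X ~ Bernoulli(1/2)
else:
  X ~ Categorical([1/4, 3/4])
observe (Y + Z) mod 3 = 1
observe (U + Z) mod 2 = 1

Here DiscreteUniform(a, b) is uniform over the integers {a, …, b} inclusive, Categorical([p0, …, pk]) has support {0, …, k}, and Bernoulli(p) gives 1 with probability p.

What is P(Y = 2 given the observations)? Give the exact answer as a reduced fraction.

P(Y = 2 | obs) = 15/53

Enumerate traces; 32 have nonzero weight after conditioning:
  (W=0, U=0, Y=3, Z=1, X=0) weight 1/780
  (W=0, U=0, Y=3, Z=1, X=1) weight 1/260
  (W=0, U=1, Y=2, Z=2, X=0) weight 1/1040
  (W=0, U=1, Y=2, Z=2, X=1) weight 3/1040
  (W=0, U=1, Y=4, Z=0, X=0) weight 1/520
  (W=0, U=1, Y=4, Z=0, X=1) weight 1/520
  (W=0, U=1, Y=5, Z=2, X=0) weight 1/1040
  (W=0, U=1, Y=5, Z=2, X=1) weight 3/1040
  … 24 more
Group by Y:
  weight(Y=2) = 5/104
  weight(Y=3) = 7/156
  weight(Y=4) = 3/104
  weight(Y=5) = 5/104
Total weight = 5/104 + 7/156 + 3/104 + 5/104 = 53/312
P(Y=2 | obs) = 5/104 / 53/312 = 15/53
P(Y=3 | obs) = 7/156 / 53/312 = 14/53
P(Y=4 | obs) = 3/104 / 53/312 = 9/53
P(Y=5 | obs) = 5/104 / 53/312 = 15/53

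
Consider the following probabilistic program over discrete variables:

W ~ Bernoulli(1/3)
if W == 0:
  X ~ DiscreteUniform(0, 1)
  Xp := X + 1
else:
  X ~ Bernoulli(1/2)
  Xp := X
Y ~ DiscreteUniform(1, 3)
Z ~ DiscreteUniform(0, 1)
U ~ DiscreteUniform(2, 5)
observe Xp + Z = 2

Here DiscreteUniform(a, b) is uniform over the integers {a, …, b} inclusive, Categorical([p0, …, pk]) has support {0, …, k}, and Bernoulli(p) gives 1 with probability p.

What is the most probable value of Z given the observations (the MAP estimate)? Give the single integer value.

Enumerate traces; 36 have nonzero weight after conditioning:
  (W=0, X=0, Y=1, Z=1, U=2) weight 1/72
  (W=0, X=0, Y=1, Z=1, U=3) weight 1/72
  (W=0, X=0, Y=1, Z=1, U=4) weight 1/72
  (W=0, X=0, Y=1, Z=1, U=5) weight 1/72
  (W=0, X=0, Y=2, Z=1, U=2) weight 1/72
  (W=0, X=0, Y=2, Z=1, U=3) weight 1/72
  (W=0, X=0, Y=2, Z=1, U=4) weight 1/72
  (W=0, X=0, Y=2, Z=1, U=5) weight 1/72
  (W=0, X=1, Y=1, Z=0, U=2) weight 1/72
  … 27 more
Group by Z:
  weight(Z=0) = 1/6
  weight(Z=1) = 1/4
Total weight = 1/6 + 1/4 = 5/12
P(Z=0 | obs) = 1/6 / 5/12 = 2/5
P(Z=1 | obs) = 1/4 / 5/12 = 3/5
argmax = 1

argmax_v P(Z = v | obs) = 1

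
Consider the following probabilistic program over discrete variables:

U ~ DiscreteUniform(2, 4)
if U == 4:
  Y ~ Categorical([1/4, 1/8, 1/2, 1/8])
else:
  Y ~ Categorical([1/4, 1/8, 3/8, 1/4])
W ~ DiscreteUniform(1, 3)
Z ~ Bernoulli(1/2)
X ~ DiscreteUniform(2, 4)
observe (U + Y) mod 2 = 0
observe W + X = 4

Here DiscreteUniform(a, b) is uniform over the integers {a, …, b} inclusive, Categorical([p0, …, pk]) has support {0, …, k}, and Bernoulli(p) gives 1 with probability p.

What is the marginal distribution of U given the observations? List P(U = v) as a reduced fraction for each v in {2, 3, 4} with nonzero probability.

Enumerate traces; 24 have nonzero weight after conditioning:
  (U=2, Y=0, W=1, Z=0, X=3) weight 1/216
  (U=2, Y=0, W=1, Z=1, X=3) weight 1/216
  (U=2, Y=0, W=2, Z=0, X=2) weight 1/216
  (U=2, Y=0, W=2, Z=1, X=2) weight 1/216
  (U=2, Y=2, W=1, Z=0, X=3) weight 1/144
  (U=2, Y=2, W=1, Z=1, X=3) weight 1/144
  (U=2, Y=2, W=2, Z=0, X=2) weight 1/144
  (U=2, Y=2, W=2, Z=1, X=2) weight 1/144
  (U=3, Y=1, W=1, Z=0, X=3) weight 1/432
  (U=4, Y=0, W=1, Z=0, X=3) weight 1/216
  … 14 more
Group by U:
  weight(U=2) = 5/108
  weight(U=3) = 1/36
  weight(U=4) = 1/18
Total weight = 5/108 + 1/36 + 1/18 = 7/54
P(U=2 | obs) = 5/108 / 7/54 = 5/14
P(U=3 | obs) = 1/36 / 7/54 = 3/14
P(U=4 | obs) = 1/18 / 7/54 = 3/7

P(U=2) = 5/14, P(U=3) = 3/14, P(U=4) = 3/7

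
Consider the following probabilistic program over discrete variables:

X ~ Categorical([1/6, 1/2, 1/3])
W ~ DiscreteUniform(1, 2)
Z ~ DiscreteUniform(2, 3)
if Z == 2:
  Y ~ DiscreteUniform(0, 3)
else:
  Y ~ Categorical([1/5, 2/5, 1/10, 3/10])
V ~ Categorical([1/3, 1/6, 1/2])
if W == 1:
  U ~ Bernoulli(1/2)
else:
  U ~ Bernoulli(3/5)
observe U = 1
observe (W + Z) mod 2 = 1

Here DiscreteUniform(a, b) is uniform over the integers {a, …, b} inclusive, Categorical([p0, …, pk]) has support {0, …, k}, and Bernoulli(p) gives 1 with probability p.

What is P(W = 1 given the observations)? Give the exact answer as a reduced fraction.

P(W = 1 | obs) = 5/11

Enumerate traces; 72 have nonzero weight after conditioning:
  (X=0, W=1, Z=2, Y=0, V=0, U=1) weight 1/576
  (X=0, W=1, Z=2, Y=0, V=1, U=1) weight 1/1152
  (X=0, W=1, Z=2, Y=0, V=2, U=1) weight 1/384
  (X=0, W=1, Z=2, Y=1, V=0, U=1) weight 1/576
  (X=0, W=1, Z=2, Y=1, V=1, U=1) weight 1/1152
  (X=0, W=1, Z=2, Y=1, V=2, U=1) weight 1/384
  (X=0, W=1, Z=2, Y=2, V=0, U=1) weight 1/576
  (X=0, W=1, Z=2, Y=2, V=1, U=1) weight 1/1152
  (X=0, W=2, Z=3, Y=0, V=0, U=1) weight 1/600
  … 63 more
Group by W:
  weight(W=1) = 1/8
  weight(W=2) = 3/20
Total weight = 1/8 + 3/20 = 11/40
P(W=1 | obs) = 1/8 / 11/40 = 5/11
P(W=2 | obs) = 3/20 / 11/40 = 6/11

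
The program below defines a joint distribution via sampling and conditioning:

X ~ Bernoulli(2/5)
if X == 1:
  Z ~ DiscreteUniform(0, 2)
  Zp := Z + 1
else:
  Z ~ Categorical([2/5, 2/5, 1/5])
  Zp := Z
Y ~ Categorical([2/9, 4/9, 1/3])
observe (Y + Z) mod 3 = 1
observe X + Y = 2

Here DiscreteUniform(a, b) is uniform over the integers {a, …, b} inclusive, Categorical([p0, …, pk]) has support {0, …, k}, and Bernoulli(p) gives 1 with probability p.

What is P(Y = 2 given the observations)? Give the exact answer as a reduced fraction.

Enumerate traces; 2 have nonzero weight after conditioning:
  (X=0, Z=2, Y=2) weight 1/25
  (X=1, Z=0, Y=1) weight 8/135
Group by Y:
  weight(Y=1) = 8/135
  weight(Y=2) = 1/25
Total weight = 8/135 + 1/25 = 67/675
P(Y=1 | obs) = 8/135 / 67/675 = 40/67
P(Y=2 | obs) = 1/25 / 67/675 = 27/67

P(Y = 2 | obs) = 27/67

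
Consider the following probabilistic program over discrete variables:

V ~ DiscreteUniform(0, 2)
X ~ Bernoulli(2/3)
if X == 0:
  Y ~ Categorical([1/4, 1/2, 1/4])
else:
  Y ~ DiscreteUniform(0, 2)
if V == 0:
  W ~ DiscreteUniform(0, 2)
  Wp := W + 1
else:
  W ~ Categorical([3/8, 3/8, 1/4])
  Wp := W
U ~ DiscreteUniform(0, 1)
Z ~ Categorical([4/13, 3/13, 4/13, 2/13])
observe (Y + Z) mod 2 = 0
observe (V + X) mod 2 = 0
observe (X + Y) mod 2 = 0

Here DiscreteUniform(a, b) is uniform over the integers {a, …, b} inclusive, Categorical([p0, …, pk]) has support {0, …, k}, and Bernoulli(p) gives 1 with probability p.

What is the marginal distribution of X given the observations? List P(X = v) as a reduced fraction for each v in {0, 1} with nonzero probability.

P(X=0) = 12/17, P(X=1) = 5/17

Enumerate traces; 60 have nonzero weight after conditioning:
  (V=0, X=0, Y=0, W=0, U=0, Z=0) weight 1/702
  (V=0, X=0, Y=0, W=0, U=0, Z=2) weight 1/702
  (V=0, X=0, Y=0, W=0, U=1, Z=0) weight 1/702
  (V=0, X=0, Y=0, W=0, U=1, Z=2) weight 1/702
  (V=0, X=0, Y=0, W=1, U=0, Z=0) weight 1/702
  (V=0, X=0, Y=0, W=1, U=0, Z=2) weight 1/702
  (V=0, X=0, Y=0, W=1, U=1, Z=0) weight 1/702
  (V=0, X=0, Y=0, W=1, U=1, Z=2) weight 1/702
  (V=1, X=1, Y=1, W=0, U=0, Z=1) weight 1/312
  … 51 more
Group by X:
  weight(X=0) = 8/117
  weight(X=1) = 10/351
Total weight = 8/117 + 10/351 = 34/351
P(X=0 | obs) = 8/117 / 34/351 = 12/17
P(X=1 | obs) = 10/351 / 34/351 = 5/17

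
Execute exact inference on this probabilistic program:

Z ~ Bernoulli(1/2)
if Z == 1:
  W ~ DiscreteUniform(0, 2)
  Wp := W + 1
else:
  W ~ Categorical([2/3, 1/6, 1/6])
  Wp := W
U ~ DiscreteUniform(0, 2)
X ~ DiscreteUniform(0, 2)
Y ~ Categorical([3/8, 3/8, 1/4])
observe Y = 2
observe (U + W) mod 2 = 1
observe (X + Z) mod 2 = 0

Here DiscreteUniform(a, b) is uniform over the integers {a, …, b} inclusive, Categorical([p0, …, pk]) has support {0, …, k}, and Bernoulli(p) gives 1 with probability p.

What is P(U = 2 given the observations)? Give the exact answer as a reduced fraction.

P(U = 2 | obs) = 2/11

Enumerate traces; 12 have nonzero weight after conditioning:
  (Z=0, W=0, U=1, X=0, Y=2) weight 1/108
  (Z=0, W=0, U=1, X=2, Y=2) weight 1/108
  (Z=0, W=1, U=0, X=0, Y=2) weight 1/432
  (Z=0, W=1, U=0, X=2, Y=2) weight 1/432
  (Z=0, W=1, U=2, X=0, Y=2) weight 1/432
  (Z=0, W=1, U=2, X=2, Y=2) weight 1/432
  (Z=0, W=2, U=1, X=0, Y=2) weight 1/432
  (Z=0, W=2, U=1, X=2, Y=2) weight 1/432
  … 4 more
Group by U:
  weight(U=0) = 1/108
  weight(U=1) = 7/216
  weight(U=2) = 1/108
Total weight = 1/108 + 7/216 + 1/108 = 11/216
P(U=0 | obs) = 1/108 / 11/216 = 2/11
P(U=1 | obs) = 7/216 / 11/216 = 7/11
P(U=2 | obs) = 1/108 / 11/216 = 2/11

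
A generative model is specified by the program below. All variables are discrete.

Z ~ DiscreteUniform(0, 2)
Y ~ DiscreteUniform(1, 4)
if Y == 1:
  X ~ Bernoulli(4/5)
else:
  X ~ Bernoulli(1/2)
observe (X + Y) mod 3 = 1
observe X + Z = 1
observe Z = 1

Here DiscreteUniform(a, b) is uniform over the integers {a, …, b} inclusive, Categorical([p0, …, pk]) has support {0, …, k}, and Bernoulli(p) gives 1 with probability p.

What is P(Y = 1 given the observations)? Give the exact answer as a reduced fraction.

Enumerate traces; 2 have nonzero weight after conditioning:
  (Z=1, Y=1, X=0) weight 1/60
  (Z=1, Y=4, X=0) weight 1/24
Group by Y:
  weight(Y=1) = 1/60
  weight(Y=4) = 1/24
Total weight = 1/60 + 1/24 = 7/120
P(Y=1 | obs) = 1/60 / 7/120 = 2/7
P(Y=4 | obs) = 1/24 / 7/120 = 5/7

P(Y = 1 | obs) = 2/7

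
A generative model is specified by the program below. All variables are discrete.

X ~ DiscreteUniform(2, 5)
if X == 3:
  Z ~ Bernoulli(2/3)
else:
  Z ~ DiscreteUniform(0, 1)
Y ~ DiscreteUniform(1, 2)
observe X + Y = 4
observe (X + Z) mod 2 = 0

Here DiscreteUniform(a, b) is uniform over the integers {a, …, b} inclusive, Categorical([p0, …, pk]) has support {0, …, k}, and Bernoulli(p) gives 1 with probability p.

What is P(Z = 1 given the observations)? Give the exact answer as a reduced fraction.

P(Z = 1 | obs) = 4/7

Enumerate traces; 2 have nonzero weight after conditioning:
  (X=2, Z=0, Y=2) weight 1/16
  (X=3, Z=1, Y=1) weight 1/12
Group by Z:
  weight(Z=0) = 1/16
  weight(Z=1) = 1/12
Total weight = 1/16 + 1/12 = 7/48
P(Z=0 | obs) = 1/16 / 7/48 = 3/7
P(Z=1 | obs) = 1/12 / 7/48 = 4/7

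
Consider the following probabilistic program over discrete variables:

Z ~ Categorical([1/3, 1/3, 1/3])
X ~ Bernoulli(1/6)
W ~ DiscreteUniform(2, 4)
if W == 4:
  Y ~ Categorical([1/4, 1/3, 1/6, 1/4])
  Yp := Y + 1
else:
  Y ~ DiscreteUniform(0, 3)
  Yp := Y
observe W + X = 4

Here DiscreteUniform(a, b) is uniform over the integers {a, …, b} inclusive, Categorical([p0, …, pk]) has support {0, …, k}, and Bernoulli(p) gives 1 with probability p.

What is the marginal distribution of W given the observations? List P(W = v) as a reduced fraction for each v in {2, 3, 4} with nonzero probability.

Enumerate traces; 24 have nonzero weight after conditioning:
  (Z=0, X=0, W=4, Y=0) weight 5/216
  (Z=0, X=0, W=4, Y=1) weight 5/162
  (Z=0, X=0, W=4, Y=2) weight 5/324
  (Z=0, X=0, W=4, Y=3) weight 5/216
  (Z=0, X=1, W=3, Y=0) weight 1/216
  (Z=0, X=1, W=3, Y=1) weight 1/216
  (Z=0, X=1, W=3, Y=2) weight 1/216
  (Z=0, X=1, W=3, Y=3) weight 1/216
  … 16 more
Group by W:
  weight(W=3) = 1/18
  weight(W=4) = 5/18
Total weight = 1/18 + 5/18 = 1/3
P(W=3 | obs) = 1/18 / 1/3 = 1/6
P(W=4 | obs) = 5/18 / 1/3 = 5/6

P(W=3) = 1/6, P(W=4) = 5/6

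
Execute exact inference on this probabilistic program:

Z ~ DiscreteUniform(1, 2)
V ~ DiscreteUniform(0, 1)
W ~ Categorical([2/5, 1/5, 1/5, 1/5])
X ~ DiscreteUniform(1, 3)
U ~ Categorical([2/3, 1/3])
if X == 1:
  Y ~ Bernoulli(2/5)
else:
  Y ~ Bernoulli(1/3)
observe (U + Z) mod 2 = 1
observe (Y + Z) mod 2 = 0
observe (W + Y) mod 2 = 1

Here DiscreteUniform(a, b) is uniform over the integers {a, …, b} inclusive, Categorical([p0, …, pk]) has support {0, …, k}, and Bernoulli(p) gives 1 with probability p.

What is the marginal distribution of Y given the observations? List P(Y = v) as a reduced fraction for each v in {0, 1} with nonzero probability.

P(Y=0) = 29/77, P(Y=1) = 48/77

Enumerate traces; 24 have nonzero weight after conditioning:
  (Z=1, V=0, W=0, X=1, U=0, Y=1) weight 2/225
  (Z=1, V=0, W=0, X=2, U=0, Y=1) weight 1/135
  (Z=1, V=0, W=0, X=3, U=0, Y=1) weight 1/135
  (Z=1, V=0, W=2, X=1, U=0, Y=1) weight 1/225
  (Z=1, V=0, W=2, X=2, U=0, Y=1) weight 1/270
  (Z=1, V=0, W=2, X=3, U=0, Y=1) weight 1/270
  (Z=1, V=1, W=0, X=1, U=0, Y=1) weight 2/225
  (Z=1, V=1, W=0, X=2, U=0, Y=1) weight 1/135
  (Z=2, V=0, W=1, X=1, U=1, Y=0) weight 1/300
  … 15 more
Group by Y:
  weight(Y=0) = 29/675
  weight(Y=1) = 16/225
Total weight = 29/675 + 16/225 = 77/675
P(Y=0 | obs) = 29/675 / 77/675 = 29/77
P(Y=1 | obs) = 16/225 / 77/675 = 48/77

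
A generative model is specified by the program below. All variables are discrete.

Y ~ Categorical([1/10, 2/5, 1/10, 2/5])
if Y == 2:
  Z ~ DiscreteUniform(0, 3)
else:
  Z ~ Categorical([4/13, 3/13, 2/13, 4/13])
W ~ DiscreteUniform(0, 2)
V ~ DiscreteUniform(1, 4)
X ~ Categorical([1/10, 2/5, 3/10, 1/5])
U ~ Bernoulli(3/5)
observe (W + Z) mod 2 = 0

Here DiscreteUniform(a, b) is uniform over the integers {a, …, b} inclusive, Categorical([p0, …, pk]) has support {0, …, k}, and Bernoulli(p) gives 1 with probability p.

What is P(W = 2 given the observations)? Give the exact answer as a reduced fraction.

P(W = 2 | obs) = 121/381

Enumerate traces; 768 have nonzero weight after conditioning:
  (Y=0, Z=0, W=0, V=1, X=0, U=0) weight 1/9750
  (Y=0, Z=0, W=0, V=1, X=0, U=1) weight 1/6500
  (Y=0, Z=0, W=0, V=1, X=1, U=0) weight 2/4875
  (Y=0, Z=0, W=0, V=1, X=1, U=1) weight 1/1625
  (Y=0, Z=0, W=0, V=1, X=2, U=0) weight 1/3250
  (Y=0, Z=0, W=0, V=1, X=2, U=1) weight 3/6500
  (Y=0, Z=0, W=0, V=1, X=3, U=0) weight 1/4875
  (Y=0, Z=0, W=0, V=1, X=3, U=1) weight 1/3250
  (Y=0, Z=0, W=2, V=1, X=0, U=0) weight 1/9750
  (Y=0, Z=1, W=1, V=1, X=0, U=0) weight 1/13000
  … 758 more
Group by W:
  weight(W=0) = 121/780
  weight(W=1) = 139/780
  weight(W=2) = 121/780
Total weight = 121/780 + 139/780 + 121/780 = 127/260
P(W=0 | obs) = 121/780 / 127/260 = 121/381
P(W=1 | obs) = 139/780 / 127/260 = 139/381
P(W=2 | obs) = 121/780 / 127/260 = 121/381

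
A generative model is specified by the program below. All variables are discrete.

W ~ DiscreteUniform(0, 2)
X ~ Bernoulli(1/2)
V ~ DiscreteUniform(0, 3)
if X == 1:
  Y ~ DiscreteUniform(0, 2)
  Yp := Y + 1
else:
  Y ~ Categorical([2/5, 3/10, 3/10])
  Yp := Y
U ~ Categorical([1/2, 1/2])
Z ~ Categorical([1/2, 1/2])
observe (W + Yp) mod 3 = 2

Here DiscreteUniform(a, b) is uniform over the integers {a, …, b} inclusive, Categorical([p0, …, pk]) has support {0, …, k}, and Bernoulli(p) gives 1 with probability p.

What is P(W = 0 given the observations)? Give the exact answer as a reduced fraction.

Enumerate traces; 96 have nonzero weight after conditioning:
  (W=0, X=0, V=0, Y=2, U=0, Z=0) weight 1/320
  (W=0, X=0, V=0, Y=2, U=0, Z=1) weight 1/320
  (W=0, X=0, V=0, Y=2, U=1, Z=0) weight 1/320
  (W=0, X=0, V=0, Y=2, U=1, Z=1) weight 1/320
  (W=0, X=0, V=1, Y=2, U=0, Z=0) weight 1/320
  (W=0, X=0, V=1, Y=2, U=0, Z=1) weight 1/320
  (W=0, X=0, V=1, Y=2, U=1, Z=0) weight 1/320
  (W=0, X=0, V=1, Y=2, U=1, Z=1) weight 1/320
  (W=1, X=0, V=0, Y=1, U=0, Z=0) weight 1/320
  (W=2, X=0, V=0, Y=0, U=0, Z=0) weight 1/240
  … 86 more
Group by W:
  weight(W=0) = 19/180
  weight(W=1) = 19/180
  weight(W=2) = 11/90
Total weight = 19/180 + 19/180 + 11/90 = 1/3
P(W=0 | obs) = 19/180 / 1/3 = 19/60
P(W=1 | obs) = 19/180 / 1/3 = 19/60
P(W=2 | obs) = 11/90 / 1/3 = 11/30

P(W = 0 | obs) = 19/60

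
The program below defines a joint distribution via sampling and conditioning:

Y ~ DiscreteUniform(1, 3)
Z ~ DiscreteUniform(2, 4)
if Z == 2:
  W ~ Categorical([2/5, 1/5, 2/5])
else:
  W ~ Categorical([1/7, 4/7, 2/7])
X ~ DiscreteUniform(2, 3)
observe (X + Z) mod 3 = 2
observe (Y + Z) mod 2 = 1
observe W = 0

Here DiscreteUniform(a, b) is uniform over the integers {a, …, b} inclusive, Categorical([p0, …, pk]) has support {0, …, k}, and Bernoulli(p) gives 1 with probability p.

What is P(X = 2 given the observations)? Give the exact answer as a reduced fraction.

P(X = 2 | obs) = 5/33

Enumerate traces; 3 have nonzero weight after conditioning:
  (Y=1, Z=2, W=0, X=3) weight 1/45
  (Y=2, Z=3, W=0, X=2) weight 1/126
  (Y=3, Z=2, W=0, X=3) weight 1/45
Group by X:
  weight(X=2) = 1/126
  weight(X=3) = 2/45
Total weight = 1/126 + 2/45 = 11/210
P(X=2 | obs) = 1/126 / 11/210 = 5/33
P(X=3 | obs) = 2/45 / 11/210 = 28/33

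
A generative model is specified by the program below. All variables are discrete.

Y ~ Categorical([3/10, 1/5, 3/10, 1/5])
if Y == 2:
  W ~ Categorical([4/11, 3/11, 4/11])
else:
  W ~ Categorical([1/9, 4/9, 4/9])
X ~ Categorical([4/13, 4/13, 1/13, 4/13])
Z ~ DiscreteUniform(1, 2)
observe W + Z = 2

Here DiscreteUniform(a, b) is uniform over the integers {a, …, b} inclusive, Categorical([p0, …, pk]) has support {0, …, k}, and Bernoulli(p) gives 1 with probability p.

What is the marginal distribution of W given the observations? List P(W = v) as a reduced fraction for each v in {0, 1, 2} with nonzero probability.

Enumerate traces; 32 have nonzero weight after conditioning:
  (Y=0, W=0, X=0, Z=2) weight 1/195
  (Y=0, W=0, X=1, Z=2) weight 1/195
  (Y=0, W=0, X=2, Z=2) weight 1/780
  (Y=0, W=0, X=3, Z=2) weight 1/195
  (Y=0, W=1, X=0, Z=1) weight 4/195
  (Y=0, W=1, X=1, Z=1) weight 4/195
  (Y=0, W=1, X=2, Z=1) weight 1/195
  (Y=0, W=1, X=3, Z=1) weight 4/195
  … 24 more
Group by W:
  weight(W=0) = 37/396
  weight(W=1) = 389/1980
Total weight = 37/396 + 389/1980 = 287/990
P(W=0 | obs) = 37/396 / 287/990 = 185/574
P(W=1 | obs) = 389/1980 / 287/990 = 389/574

P(W=0) = 185/574, P(W=1) = 389/574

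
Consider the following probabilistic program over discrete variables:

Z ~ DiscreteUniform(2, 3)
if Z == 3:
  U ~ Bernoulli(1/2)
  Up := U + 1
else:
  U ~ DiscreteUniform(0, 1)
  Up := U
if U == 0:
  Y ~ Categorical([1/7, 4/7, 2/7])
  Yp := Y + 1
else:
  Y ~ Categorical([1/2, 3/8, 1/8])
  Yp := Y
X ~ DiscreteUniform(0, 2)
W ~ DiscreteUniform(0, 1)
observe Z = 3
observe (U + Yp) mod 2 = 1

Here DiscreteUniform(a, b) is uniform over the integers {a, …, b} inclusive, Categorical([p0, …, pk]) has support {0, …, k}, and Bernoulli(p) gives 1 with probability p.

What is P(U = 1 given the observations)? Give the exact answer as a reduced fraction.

P(U = 1 | obs) = 35/59

Enumerate traces; 24 have nonzero weight after conditioning:
  (Z=3, U=0, Y=0, X=0, W=0) weight 1/168
  (Z=3, U=0, Y=0, X=0, W=1) weight 1/168
  (Z=3, U=0, Y=0, X=1, W=0) weight 1/168
  (Z=3, U=0, Y=0, X=1, W=1) weight 1/168
  (Z=3, U=0, Y=0, X=2, W=0) weight 1/168
  (Z=3, U=0, Y=0, X=2, W=1) weight 1/168
  (Z=3, U=0, Y=2, X=0, W=0) weight 1/84
  (Z=3, U=0, Y=2, X=0, W=1) weight 1/84
  (Z=3, U=1, Y=0, X=0, W=0) weight 1/48
  … 15 more
Group by U:
  weight(U=0) = 3/28
  weight(U=1) = 5/32
Total weight = 3/28 + 5/32 = 59/224
P(U=0 | obs) = 3/28 / 59/224 = 24/59
P(U=1 | obs) = 5/32 / 59/224 = 35/59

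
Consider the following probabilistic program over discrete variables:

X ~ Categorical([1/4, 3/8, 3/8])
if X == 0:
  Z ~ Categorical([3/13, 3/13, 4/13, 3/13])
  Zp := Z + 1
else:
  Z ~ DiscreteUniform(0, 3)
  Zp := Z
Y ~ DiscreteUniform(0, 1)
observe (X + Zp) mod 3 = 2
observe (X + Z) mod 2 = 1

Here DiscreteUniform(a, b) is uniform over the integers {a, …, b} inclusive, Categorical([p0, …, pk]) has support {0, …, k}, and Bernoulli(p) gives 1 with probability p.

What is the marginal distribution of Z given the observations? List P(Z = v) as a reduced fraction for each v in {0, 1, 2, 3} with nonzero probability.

P(Z=1) = 8/21, P(Z=3) = 13/21

Enumerate traces; 4 have nonzero weight after conditioning:
  (X=0, Z=1, Y=0) weight 3/104
  (X=0, Z=1, Y=1) weight 3/104
  (X=2, Z=3, Y=0) weight 3/64
  (X=2, Z=3, Y=1) weight 3/64
Group by Z:
  weight(Z=1) = 3/52
  weight(Z=3) = 3/32
Total weight = 3/52 + 3/32 = 63/416
P(Z=1 | obs) = 3/52 / 63/416 = 8/21
P(Z=3 | obs) = 3/32 / 63/416 = 13/21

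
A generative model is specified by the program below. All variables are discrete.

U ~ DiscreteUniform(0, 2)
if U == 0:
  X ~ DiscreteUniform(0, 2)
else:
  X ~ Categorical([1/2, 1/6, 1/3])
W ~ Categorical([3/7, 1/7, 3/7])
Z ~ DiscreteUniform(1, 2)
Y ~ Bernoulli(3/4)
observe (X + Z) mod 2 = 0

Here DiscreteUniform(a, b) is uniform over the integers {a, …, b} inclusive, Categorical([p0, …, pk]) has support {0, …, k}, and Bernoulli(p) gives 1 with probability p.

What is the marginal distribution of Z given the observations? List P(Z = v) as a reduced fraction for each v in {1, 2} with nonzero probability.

Enumerate traces; 54 have nonzero weight after conditioning:
  (U=0, X=0, W=0, Z=2, Y=0) weight 1/168
  (U=0, X=0, W=0, Z=2, Y=1) weight 1/56
  (U=0, X=0, W=1, Z=2, Y=0) weight 1/504
  (U=0, X=0, W=1, Z=2, Y=1) weight 1/168
  (U=0, X=0, W=2, Z=2, Y=0) weight 1/168
  (U=0, X=0, W=2, Z=2, Y=1) weight 1/56
  (U=0, X=1, W=0, Z=1, Y=0) weight 1/168
  (U=0, X=1, W=0, Z=1, Y=1) weight 1/56
  … 46 more
Group by Z:
  weight(Z=1) = 1/9
  weight(Z=2) = 7/18
Total weight = 1/9 + 7/18 = 1/2
P(Z=1 | obs) = 1/9 / 1/2 = 2/9
P(Z=2 | obs) = 7/18 / 1/2 = 7/9

P(Z=1) = 2/9, P(Z=2) = 7/9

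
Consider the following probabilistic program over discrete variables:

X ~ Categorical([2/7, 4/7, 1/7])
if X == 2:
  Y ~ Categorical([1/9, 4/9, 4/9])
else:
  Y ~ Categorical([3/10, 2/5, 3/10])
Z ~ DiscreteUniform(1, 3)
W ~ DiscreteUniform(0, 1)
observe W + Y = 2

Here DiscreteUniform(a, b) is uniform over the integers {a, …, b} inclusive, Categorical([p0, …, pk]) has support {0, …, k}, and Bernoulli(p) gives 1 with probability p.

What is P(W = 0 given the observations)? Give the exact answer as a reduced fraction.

Enumerate traces; 18 have nonzero weight after conditioning:
  (X=0, Y=1, Z=1, W=1) weight 2/105
  (X=0, Y=1, Z=2, W=1) weight 2/105
  (X=0, Y=1, Z=3, W=1) weight 2/105
  (X=0, Y=2, Z=1, W=0) weight 1/70
  (X=0, Y=2, Z=2, W=0) weight 1/70
  (X=0, Y=2, Z=3, W=0) weight 1/70
  (X=1, Y=1, Z=1, W=1) weight 4/105
  (X=1, Y=1, Z=2, W=1) weight 4/105
  … 10 more
Group by W:
  weight(W=0) = 101/630
  weight(W=1) = 64/315
Total weight = 101/630 + 64/315 = 229/630
P(W=0 | obs) = 101/630 / 229/630 = 101/229
P(W=1 | obs) = 64/315 / 229/630 = 128/229

P(W = 0 | obs) = 101/229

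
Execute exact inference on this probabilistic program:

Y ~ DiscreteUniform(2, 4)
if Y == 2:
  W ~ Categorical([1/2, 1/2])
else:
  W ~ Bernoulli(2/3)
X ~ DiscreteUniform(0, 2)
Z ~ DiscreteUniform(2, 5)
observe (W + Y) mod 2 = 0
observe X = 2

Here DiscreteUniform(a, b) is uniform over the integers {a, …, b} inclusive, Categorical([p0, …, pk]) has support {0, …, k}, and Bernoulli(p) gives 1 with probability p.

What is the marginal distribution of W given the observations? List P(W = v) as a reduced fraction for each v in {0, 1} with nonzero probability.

P(W=0) = 5/9, P(W=1) = 4/9

Enumerate traces; 12 have nonzero weight after conditioning:
  (Y=2, W=0, X=2, Z=2) weight 1/72
  (Y=2, W=0, X=2, Z=3) weight 1/72
  (Y=2, W=0, X=2, Z=4) weight 1/72
  (Y=2, W=0, X=2, Z=5) weight 1/72
  (Y=3, W=1, X=2, Z=2) weight 1/54
  (Y=3, W=1, X=2, Z=3) weight 1/54
  (Y=3, W=1, X=2, Z=4) weight 1/54
  (Y=3, W=1, X=2, Z=5) weight 1/54
  … 4 more
Group by W:
  weight(W=0) = 5/54
  weight(W=1) = 2/27
Total weight = 5/54 + 2/27 = 1/6
P(W=0 | obs) = 5/54 / 1/6 = 5/9
P(W=1 | obs) = 2/27 / 1/6 = 4/9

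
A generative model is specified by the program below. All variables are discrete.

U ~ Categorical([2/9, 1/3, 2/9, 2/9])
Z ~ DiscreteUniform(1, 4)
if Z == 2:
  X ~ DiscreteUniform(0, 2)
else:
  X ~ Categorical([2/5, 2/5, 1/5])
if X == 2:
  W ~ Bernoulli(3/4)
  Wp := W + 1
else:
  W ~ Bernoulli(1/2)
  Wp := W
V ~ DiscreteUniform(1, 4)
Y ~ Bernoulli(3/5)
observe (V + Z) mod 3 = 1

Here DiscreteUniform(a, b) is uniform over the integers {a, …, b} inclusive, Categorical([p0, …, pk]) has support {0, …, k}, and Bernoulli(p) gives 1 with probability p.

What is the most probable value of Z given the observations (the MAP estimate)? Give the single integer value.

Enumerate traces; 240 have nonzero weight after conditioning:
  (U=0, Z=1, X=0, W=0, V=3, Y=0) weight 1/900
  (U=0, Z=1, X=0, W=0, V=3, Y=1) weight 1/600
  (U=0, Z=1, X=0, W=1, V=3, Y=0) weight 1/900
  (U=0, Z=1, X=0, W=1, V=3, Y=1) weight 1/600
  (U=0, Z=1, X=1, W=0, V=3, Y=0) weight 1/900
  (U=0, Z=1, X=1, W=0, V=3, Y=1) weight 1/600
  (U=0, Z=1, X=1, W=1, V=3, Y=0) weight 1/900
  (U=0, Z=1, X=1, W=1, V=3, Y=1) weight 1/600
  (U=0, Z=2, X=0, W=0, V=2, Y=0) weight 1/1080
  (U=0, Z=3, X=0, W=0, V=1, Y=0) weight 1/900
  … 230 more
Group by Z:
  weight(Z=1) = 1/16
  weight(Z=2) = 1/16
  weight(Z=3) = 1/8
  weight(Z=4) = 1/16
Total weight = 1/16 + 1/16 + 1/8 + 1/16 = 5/16
P(Z=1 | obs) = 1/16 / 5/16 = 1/5
P(Z=2 | obs) = 1/16 / 5/16 = 1/5
P(Z=3 | obs) = 1/8 / 5/16 = 2/5
P(Z=4 | obs) = 1/16 / 5/16 = 1/5
argmax = 3

argmax_v P(Z = v | obs) = 3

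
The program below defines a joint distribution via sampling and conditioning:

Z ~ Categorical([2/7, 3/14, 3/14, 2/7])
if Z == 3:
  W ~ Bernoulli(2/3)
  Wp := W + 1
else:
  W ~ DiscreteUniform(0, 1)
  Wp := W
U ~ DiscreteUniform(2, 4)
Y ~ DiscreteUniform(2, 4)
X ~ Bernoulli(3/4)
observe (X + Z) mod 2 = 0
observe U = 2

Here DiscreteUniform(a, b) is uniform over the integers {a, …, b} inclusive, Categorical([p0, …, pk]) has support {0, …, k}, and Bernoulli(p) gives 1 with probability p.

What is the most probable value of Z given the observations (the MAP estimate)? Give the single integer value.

Enumerate traces; 24 have nonzero weight after conditioning:
  (Z=0, W=0, U=2, Y=2, X=0) weight 1/252
  (Z=0, W=0, U=2, Y=3, X=0) weight 1/252
  (Z=0, W=0, U=2, Y=4, X=0) weight 1/252
  (Z=0, W=1, U=2, Y=2, X=0) weight 1/252
  (Z=0, W=1, U=2, Y=3, X=0) weight 1/252
  (Z=0, W=1, U=2, Y=4, X=0) weight 1/252
  (Z=1, W=0, U=2, Y=2, X=1) weight 1/112
  (Z=1, W=0, U=2, Y=3, X=1) weight 1/112
  (Z=2, W=0, U=2, Y=2, X=0) weight 1/336
  (Z=3, W=0, U=2, Y=2, X=1) weight 1/126
  … 14 more
Group by Z:
  weight(Z=0) = 1/42
  weight(Z=1) = 3/56
  weight(Z=2) = 1/56
  weight(Z=3) = 1/14
Total weight = 1/42 + 3/56 + 1/56 + 1/14 = 1/6
P(Z=0 | obs) = 1/42 / 1/6 = 1/7
P(Z=1 | obs) = 3/56 / 1/6 = 9/28
P(Z=2 | obs) = 1/56 / 1/6 = 3/28
P(Z=3 | obs) = 1/14 / 1/6 = 3/7
argmax = 3

argmax_v P(Z = v | obs) = 3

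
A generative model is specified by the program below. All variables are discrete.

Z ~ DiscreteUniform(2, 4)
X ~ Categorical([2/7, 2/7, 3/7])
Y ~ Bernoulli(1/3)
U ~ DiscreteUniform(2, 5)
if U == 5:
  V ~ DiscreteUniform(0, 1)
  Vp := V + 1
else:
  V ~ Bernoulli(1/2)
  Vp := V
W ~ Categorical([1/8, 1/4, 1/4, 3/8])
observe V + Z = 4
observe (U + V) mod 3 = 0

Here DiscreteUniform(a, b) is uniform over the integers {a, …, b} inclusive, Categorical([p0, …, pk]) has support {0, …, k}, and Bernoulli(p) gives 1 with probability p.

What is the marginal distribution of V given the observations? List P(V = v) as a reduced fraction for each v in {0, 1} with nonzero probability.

P(V=0) = 1/3, P(V=1) = 2/3

Enumerate traces; 72 have nonzero weight after conditioning:
  (Z=3, X=0, Y=0, U=2, V=1, W=0) weight 1/1008
  (Z=3, X=0, Y=0, U=2, V=1, W=1) weight 1/504
  (Z=3, X=0, Y=0, U=2, V=1, W=2) weight 1/504
  (Z=3, X=0, Y=0, U=2, V=1, W=3) weight 1/336
  (Z=3, X=0, Y=0, U=5, V=1, W=0) weight 1/1008
  (Z=3, X=0, Y=0, U=5, V=1, W=1) weight 1/504
  (Z=3, X=0, Y=0, U=5, V=1, W=2) weight 1/504
  (Z=3, X=0, Y=0, U=5, V=1, W=3) weight 1/336
  (Z=4, X=0, Y=0, U=3, V=0, W=0) weight 1/1008
  … 63 more
Group by V:
  weight(V=0) = 1/24
  weight(V=1) = 1/12
Total weight = 1/24 + 1/12 = 1/8
P(V=0 | obs) = 1/24 / 1/8 = 1/3
P(V=1 | obs) = 1/12 / 1/8 = 2/3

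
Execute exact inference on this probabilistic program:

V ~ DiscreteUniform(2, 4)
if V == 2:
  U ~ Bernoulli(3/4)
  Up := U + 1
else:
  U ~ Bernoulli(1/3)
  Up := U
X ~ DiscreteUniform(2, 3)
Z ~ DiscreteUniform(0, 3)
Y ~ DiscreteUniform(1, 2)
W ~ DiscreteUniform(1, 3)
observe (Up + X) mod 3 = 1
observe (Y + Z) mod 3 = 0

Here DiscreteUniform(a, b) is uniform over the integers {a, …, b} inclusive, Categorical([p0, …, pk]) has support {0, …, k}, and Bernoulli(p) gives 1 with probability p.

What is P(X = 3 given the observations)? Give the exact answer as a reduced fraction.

P(X = 3 | obs) = 11/20

Enumerate traces; 24 have nonzero weight after conditioning:
  (V=2, U=0, X=3, Z=1, Y=2, W=1) weight 1/576
  (V=2, U=0, X=3, Z=1, Y=2, W=2) weight 1/576
  (V=2, U=0, X=3, Z=1, Y=2, W=3) weight 1/576
  (V=2, U=0, X=3, Z=2, Y=1, W=1) weight 1/576
  (V=2, U=0, X=3, Z=2, Y=1, W=2) weight 1/576
  (V=2, U=0, X=3, Z=2, Y=1, W=3) weight 1/576
  (V=2, U=1, X=2, Z=1, Y=2, W=1) weight 1/192
  (V=2, U=1, X=2, Z=1, Y=2, W=2) weight 1/192
  … 16 more
Group by X:
  weight(X=2) = 1/32
  weight(X=3) = 11/288
Total weight = 1/32 + 11/288 = 5/72
P(X=2 | obs) = 1/32 / 5/72 = 9/20
P(X=3 | obs) = 11/288 / 5/72 = 11/20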